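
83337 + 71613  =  154950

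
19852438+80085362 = 99937800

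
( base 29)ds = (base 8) 625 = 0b110010101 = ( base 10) 405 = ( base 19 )126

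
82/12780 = 41/6390 = 0.01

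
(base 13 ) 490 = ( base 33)o1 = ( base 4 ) 30121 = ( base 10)793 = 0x319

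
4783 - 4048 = 735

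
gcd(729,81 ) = 81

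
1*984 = 984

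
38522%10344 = 7490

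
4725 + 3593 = 8318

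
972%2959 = 972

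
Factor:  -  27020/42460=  - 7/11 = - 7^1 * 11^ ( - 1)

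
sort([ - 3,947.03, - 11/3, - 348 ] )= [ - 348, -11/3,-3, 947.03]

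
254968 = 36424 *7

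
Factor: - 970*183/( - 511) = 177510/511=2^1 * 3^1*5^1 *7^( - 1 )*61^1 * 73^( - 1 ) * 97^1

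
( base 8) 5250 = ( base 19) 7ab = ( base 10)2728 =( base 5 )41403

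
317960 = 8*39745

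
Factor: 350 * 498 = 2^2 * 3^1*5^2 * 7^1*83^1 = 174300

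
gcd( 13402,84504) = 2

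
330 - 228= 102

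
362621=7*51803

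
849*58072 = 49303128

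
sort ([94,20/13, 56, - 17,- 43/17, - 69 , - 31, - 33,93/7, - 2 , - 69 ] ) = [ - 69, - 69, - 33, - 31, - 17,- 43/17, - 2, 20/13,93/7 , 56,94]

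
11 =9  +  2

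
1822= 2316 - 494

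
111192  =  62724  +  48468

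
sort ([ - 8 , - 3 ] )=[ - 8, -3 ]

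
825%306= 213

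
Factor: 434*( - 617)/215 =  - 267778/215 = - 2^1*5^(- 1 ) * 7^1*31^1  *  43^( - 1 )*617^1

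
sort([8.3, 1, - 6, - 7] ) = [ - 7, - 6, 1,8.3]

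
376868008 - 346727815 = 30140193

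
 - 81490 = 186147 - 267637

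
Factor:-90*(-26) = 2340 = 2^2*3^2*5^1*13^1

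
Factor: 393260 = 2^2* 5^1 * 7^1*53^2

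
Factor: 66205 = 5^1*13241^1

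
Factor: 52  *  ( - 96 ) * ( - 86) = 429312 = 2^8*3^1 * 13^1* 43^1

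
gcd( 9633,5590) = 13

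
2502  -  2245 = 257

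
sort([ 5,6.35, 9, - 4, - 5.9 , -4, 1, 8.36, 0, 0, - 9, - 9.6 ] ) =[ - 9.6, - 9, - 5.9,-4, - 4, 0 , 0, 1, 5,6.35, 8.36, 9 ]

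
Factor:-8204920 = -2^3*5^1*41^1*5003^1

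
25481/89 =286 + 27/89 = 286.30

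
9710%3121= 347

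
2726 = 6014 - 3288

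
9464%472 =24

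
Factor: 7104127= 7104127^1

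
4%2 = 0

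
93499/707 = 13357/101 = 132.25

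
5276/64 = 82+ 7/16= 82.44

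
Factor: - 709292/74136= -2^( - 1) * 3^( - 1)*3089^( - 1)*177323^1 = -177323/18534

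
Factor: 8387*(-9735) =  - 81647445 = - 3^1*5^1* 11^1 * 59^1 * 8387^1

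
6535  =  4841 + 1694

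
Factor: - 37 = - 37^1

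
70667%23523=98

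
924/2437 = 924/2437  =  0.38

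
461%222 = 17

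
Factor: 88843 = 88843^1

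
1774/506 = 3 + 128/253 = 3.51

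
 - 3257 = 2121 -5378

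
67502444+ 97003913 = 164506357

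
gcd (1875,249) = 3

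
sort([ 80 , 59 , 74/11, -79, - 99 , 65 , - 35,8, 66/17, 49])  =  [ - 99, -79, - 35,  66/17 , 74/11, 8,49 , 59, 65,80]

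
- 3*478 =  - 1434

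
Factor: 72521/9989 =7^( - 1)*47^1*1427^( - 1) *1543^1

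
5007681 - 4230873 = 776808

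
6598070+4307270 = 10905340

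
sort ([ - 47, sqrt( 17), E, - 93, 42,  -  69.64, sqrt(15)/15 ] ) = [ - 93, - 69.64, - 47, sqrt(15)/15,E,sqrt( 17), 42]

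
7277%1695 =497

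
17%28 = 17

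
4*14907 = 59628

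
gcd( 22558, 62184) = 2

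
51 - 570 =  - 519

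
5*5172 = 25860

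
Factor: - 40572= -2^2*3^2*7^2  *  23^1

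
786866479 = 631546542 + 155319937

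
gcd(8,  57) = 1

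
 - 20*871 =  - 17420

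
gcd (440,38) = 2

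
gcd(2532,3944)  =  4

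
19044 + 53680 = 72724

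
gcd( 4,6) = 2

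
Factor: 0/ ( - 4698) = 0 = 0^1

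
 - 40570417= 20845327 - 61415744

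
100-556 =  - 456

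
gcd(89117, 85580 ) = 1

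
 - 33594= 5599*(-6)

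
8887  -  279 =8608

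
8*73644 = 589152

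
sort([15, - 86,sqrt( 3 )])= [  -  86,sqrt(3),15 ]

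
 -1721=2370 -4091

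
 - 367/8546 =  - 367/8546= -0.04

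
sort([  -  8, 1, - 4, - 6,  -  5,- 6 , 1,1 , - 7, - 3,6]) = [ - 8 , - 7 , - 6, - 6 , - 5, - 4, - 3, 1,  1 , 1,6 ] 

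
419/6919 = 419/6919 = 0.06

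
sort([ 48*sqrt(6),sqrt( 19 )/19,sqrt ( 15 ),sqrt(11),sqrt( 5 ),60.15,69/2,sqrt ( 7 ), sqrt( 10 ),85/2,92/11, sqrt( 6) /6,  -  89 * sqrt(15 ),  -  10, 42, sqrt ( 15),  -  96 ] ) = [ - 89*sqrt(15 ), - 96, - 10, sqrt(19 )/19 , sqrt(6)/6,sqrt( 5 ),sqrt(7),sqrt(10) , sqrt ( 11),  sqrt( 15),sqrt( 15),92/11 , 69/2 , 42 , 85/2, 60.15,  48*sqrt(6 )]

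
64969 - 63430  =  1539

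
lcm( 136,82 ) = 5576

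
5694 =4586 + 1108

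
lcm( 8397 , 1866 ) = 16794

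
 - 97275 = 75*( - 1297 ) 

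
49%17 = 15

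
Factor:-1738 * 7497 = - 13029786 = - 2^1*3^2*7^2*11^1*17^1*79^1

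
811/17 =811/17= 47.71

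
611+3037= 3648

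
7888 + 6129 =14017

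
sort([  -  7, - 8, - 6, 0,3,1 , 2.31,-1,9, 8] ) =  [ - 8,-7,-6, - 1, 0 , 1,  2.31, 3, 8,9 ] 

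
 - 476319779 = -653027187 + 176707408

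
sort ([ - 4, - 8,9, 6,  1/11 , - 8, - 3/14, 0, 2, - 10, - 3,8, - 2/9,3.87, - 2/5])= [- 10 ,-8, - 8, -4,-3 , - 2/5, - 2/9, - 3/14,0,1/11,2,3.87,6,8, 9]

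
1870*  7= 13090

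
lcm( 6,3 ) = 6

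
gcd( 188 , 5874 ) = 2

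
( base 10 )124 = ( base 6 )324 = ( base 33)3p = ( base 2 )1111100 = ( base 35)3j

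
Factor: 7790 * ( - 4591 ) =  - 35763890 = -2^1 * 5^1 * 19^1 * 41^1*4591^1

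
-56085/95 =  - 11217/19 = - 590.37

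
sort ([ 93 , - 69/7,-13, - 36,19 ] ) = [-36, - 13, - 69/7,19, 93 ]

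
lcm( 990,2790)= 30690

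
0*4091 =0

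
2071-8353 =-6282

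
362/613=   362/613=0.59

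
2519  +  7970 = 10489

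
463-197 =266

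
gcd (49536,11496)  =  24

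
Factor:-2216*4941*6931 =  - 75889293336  =  - 2^3*3^4*29^1*61^1 * 239^1*277^1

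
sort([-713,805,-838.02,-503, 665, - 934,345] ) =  [ -934, - 838.02, - 713,-503,345, 665 , 805 ] 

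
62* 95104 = 5896448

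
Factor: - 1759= - 1759^1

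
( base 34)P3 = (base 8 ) 1525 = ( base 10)853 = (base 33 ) PS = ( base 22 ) 1GH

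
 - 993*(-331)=328683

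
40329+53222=93551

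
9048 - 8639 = 409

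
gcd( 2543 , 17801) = 2543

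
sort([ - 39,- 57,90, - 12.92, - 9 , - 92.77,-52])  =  [-92.77, - 57, - 52, - 39 , - 12.92, - 9,90] 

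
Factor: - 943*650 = -2^1*5^2 *13^1*23^1*41^1  =  - 612950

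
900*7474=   6726600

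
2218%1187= 1031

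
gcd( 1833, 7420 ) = 1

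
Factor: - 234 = - 2^1*3^2 *13^1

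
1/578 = 1/578 = 0.00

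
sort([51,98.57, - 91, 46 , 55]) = [ - 91, 46,51, 55,98.57 ] 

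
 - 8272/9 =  - 920 + 8/9 = - 919.11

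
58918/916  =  64 + 147/458  =  64.32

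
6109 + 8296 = 14405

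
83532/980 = 20883/245 = 85.24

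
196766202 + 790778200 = 987544402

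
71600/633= 113 + 71/633  =  113.11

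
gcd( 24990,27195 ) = 735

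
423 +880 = 1303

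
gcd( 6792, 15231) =3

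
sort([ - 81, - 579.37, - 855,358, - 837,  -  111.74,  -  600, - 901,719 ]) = [ - 901, - 855,- 837, - 600, - 579.37, - 111.74,  -  81,358,719]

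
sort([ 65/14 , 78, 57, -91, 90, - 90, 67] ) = [ - 91, - 90, 65/14, 57, 67,  78,90]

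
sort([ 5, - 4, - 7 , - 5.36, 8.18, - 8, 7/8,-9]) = [ - 9,-8,  -  7  ,-5.36,- 4,7/8 , 5,8.18]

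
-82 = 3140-3222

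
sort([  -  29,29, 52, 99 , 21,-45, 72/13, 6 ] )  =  [ - 45,  -  29, 72/13,6, 21,29, 52, 99 ]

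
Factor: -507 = -3^1*13^2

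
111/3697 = 111/3697 = 0.03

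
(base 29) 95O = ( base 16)1e3a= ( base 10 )7738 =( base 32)7hq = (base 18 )15fg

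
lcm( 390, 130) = 390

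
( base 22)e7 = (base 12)223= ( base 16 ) 13B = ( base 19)gb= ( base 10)315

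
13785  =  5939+7846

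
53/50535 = 53/50535 = 0.00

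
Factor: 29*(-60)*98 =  - 170520 = -2^3*3^1*5^1*7^2*29^1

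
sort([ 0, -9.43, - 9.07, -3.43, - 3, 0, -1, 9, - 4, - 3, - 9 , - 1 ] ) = [-9.43, - 9.07,-9, - 4, - 3.43,-3, - 3, - 1,-1,0,0,9]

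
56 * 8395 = 470120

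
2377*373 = 886621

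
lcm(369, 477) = 19557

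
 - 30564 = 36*( - 849)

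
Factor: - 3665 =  - 5^1*733^1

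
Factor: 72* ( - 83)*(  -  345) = 2^3* 3^3*5^1*23^1*83^1  =  2061720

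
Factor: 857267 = 857267^1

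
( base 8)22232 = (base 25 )eok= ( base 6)111214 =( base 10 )9370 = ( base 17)1f73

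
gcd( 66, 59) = 1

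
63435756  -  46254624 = 17181132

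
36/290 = 18/145 = 0.12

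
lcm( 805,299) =10465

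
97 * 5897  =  572009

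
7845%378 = 285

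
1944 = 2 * 972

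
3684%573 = 246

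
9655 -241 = 9414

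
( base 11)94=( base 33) 34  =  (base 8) 147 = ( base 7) 205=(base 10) 103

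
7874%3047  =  1780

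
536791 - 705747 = - 168956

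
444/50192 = 111/12548 = 0.01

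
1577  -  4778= - 3201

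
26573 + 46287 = 72860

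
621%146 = 37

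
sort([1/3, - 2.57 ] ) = [ - 2.57, 1/3]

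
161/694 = 161/694 = 0.23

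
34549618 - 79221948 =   -  44672330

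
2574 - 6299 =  - 3725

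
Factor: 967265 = 5^1*13^1*23^1*647^1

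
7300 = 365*20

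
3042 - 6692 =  - 3650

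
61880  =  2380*26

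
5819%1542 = 1193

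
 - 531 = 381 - 912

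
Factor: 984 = 2^3*3^1*41^1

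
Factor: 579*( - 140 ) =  - 81060= - 2^2*3^1*5^1*7^1 * 193^1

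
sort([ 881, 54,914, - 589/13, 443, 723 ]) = [ - 589/13,54,443 , 723, 881, 914]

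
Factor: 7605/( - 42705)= - 13^1 * 73^(-1 )=- 13/73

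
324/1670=162/835=0.19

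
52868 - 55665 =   -  2797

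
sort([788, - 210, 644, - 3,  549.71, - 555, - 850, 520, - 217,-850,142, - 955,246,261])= [ - 955, - 850, - 850, - 555,-217, - 210, - 3, 142, 246,  261, 520, 549.71, 644,  788 ]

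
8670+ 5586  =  14256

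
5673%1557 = 1002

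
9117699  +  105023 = 9222722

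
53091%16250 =4341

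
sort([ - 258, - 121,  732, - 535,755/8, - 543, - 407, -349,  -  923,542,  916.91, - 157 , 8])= [ - 923, - 543, - 535,- 407, - 349,-258, - 157, - 121,8, 755/8 , 542,  732,916.91 ] 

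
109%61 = 48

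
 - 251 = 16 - 267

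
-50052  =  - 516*97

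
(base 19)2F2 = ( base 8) 1761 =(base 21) 261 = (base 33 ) uj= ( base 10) 1009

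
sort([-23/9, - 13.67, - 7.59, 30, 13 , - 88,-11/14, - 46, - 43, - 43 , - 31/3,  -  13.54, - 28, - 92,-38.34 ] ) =[- 92, - 88,- 46,- 43,  -  43,  -  38.34,-28  , - 13.67, - 13.54, -31/3, - 7.59, - 23/9, - 11/14,13, 30]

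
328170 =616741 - 288571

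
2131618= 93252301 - 91120683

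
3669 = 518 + 3151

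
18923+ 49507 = 68430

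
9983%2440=223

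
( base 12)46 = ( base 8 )66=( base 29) 1p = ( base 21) 2c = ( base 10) 54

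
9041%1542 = 1331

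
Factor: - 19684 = -2^2*7^1*19^1*37^1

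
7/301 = 1/43 = 0.02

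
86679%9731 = 8831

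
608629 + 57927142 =58535771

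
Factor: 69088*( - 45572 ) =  - 2^7 *17^1*127^1 * 11393^1 = - 3148478336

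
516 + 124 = 640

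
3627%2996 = 631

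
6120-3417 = 2703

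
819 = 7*117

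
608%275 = 58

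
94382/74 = 47191/37 = 1275.43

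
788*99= 78012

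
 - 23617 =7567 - 31184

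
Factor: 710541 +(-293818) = 281^1*1483^1 = 416723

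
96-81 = 15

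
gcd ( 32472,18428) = 4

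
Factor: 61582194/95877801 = 6842466/10653089  =  2^1*3^2  *17^1 * 59^1*379^1*10653089^( - 1 ) 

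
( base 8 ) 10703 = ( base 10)4547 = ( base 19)CB6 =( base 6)33015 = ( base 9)6212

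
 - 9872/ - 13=9872/13= 759.38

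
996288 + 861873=1858161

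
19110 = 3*6370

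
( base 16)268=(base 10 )616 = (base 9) 754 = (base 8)1150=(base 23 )13I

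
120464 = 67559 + 52905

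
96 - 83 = 13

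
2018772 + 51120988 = 53139760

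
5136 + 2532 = 7668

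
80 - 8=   72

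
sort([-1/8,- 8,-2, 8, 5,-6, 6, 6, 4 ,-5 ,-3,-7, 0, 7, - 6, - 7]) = [  -  8, - 7, - 7, - 6, - 6, - 5, - 3, - 2, - 1/8, 0,4,5, 6,6, 7,8]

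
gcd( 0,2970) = 2970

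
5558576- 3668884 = 1889692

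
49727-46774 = 2953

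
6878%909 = 515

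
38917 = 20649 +18268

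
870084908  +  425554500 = 1295639408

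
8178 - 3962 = 4216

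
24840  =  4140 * 6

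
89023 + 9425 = 98448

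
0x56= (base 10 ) 86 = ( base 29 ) 2s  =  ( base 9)105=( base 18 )4e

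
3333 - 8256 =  - 4923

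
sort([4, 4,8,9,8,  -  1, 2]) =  [ - 1,2,4,  4,8, 8,9]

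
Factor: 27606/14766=23^(-1 ) * 43^1 = 43/23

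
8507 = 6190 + 2317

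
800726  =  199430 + 601296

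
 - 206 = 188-394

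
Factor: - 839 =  - 839^1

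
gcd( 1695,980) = 5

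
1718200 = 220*7810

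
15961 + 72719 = 88680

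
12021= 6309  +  5712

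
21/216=7/72 = 0.10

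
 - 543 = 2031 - 2574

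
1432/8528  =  179/1066= 0.17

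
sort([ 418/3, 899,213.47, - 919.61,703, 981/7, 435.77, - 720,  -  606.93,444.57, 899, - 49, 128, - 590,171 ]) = [ - 919.61, - 720 ,-606.93 , - 590, - 49, 128, 418/3, 981/7 , 171, 213.47,435.77,444.57, 703, 899,899]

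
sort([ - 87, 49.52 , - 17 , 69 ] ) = [ - 87, -17,49.52,69 ]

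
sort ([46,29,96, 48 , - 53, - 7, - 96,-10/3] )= [ - 96, - 53, - 7, - 10/3,  29, 46, 48,96]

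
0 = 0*2134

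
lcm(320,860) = 13760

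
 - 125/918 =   -  125/918 = -0.14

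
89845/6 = 89845/6 = 14974.17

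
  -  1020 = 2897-3917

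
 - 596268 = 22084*( - 27)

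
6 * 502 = 3012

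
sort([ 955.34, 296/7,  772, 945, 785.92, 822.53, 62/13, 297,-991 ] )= [ - 991, 62/13 , 296/7, 297,772,785.92, 822.53, 945,955.34 ] 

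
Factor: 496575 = 3^2 * 5^2 * 2207^1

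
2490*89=221610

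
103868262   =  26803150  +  77065112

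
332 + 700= 1032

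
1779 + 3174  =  4953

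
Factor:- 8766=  - 2^1 * 3^2*487^1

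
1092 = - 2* (-546)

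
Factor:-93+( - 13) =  - 106 = - 2^1*53^1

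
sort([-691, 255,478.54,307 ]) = [ - 691,255,307, 478.54 ] 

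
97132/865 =112 + 252/865 = 112.29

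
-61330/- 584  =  30665/292= 105.02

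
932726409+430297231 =1363023640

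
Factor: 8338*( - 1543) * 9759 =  - 125554746306 = - 2^1*3^1*11^1*379^1*1543^1*3253^1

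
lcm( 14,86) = 602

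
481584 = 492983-11399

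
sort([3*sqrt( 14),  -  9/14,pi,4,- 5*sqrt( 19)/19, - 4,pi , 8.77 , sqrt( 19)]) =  [ - 4, - 5*sqrt (19)/19, -9/14, pi,pi,4,sqrt( 19), 8.77,3*sqrt( 14)]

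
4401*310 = 1364310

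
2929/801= 2929/801 = 3.66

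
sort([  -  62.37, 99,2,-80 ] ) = [-80,  -  62.37, 2,99] 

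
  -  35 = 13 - 48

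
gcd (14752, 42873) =461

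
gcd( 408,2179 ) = 1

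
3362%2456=906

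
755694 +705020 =1460714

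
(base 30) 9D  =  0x11B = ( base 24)BJ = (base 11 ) 238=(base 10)283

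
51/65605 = 51/65605 = 0.00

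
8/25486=4/12743 = 0.00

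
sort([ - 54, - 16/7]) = [ -54,- 16/7]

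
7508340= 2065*3636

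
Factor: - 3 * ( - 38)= 2^1*3^1*19^1 = 114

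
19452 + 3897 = 23349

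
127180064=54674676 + 72505388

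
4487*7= 31409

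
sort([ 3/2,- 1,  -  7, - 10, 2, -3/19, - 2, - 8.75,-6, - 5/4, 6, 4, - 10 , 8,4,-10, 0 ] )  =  [ - 10 , - 10, - 10,-8.75, - 7, - 6,-2, - 5/4, - 1, -3/19,0, 3/2,2, 4, 4, 6, 8 ] 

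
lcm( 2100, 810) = 56700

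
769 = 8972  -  8203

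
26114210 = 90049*290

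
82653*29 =2396937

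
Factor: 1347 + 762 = 3^1*19^1*37^1 = 2109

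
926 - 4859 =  - 3933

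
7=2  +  5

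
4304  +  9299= 13603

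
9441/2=4720 + 1/2  =  4720.50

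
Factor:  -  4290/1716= - 2^( - 1)*  5^1 = - 5/2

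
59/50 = 59/50= 1.18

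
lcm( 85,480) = 8160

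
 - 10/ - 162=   5/81 = 0.06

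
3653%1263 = 1127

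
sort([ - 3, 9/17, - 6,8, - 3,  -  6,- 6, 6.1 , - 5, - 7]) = [-7,  -  6,- 6, - 6, - 5, - 3,  -  3, 9/17,6.1, 8 ] 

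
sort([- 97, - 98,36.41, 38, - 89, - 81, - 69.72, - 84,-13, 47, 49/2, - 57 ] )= [ - 98, - 97, - 89, -84,-81, - 69.72,-57, - 13,49/2, 36.41,  38, 47]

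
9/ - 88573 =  - 1 +88564/88573 = - 0.00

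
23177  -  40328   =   - 17151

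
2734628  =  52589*52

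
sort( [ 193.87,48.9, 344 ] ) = [ 48.9,193.87,344 ]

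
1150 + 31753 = 32903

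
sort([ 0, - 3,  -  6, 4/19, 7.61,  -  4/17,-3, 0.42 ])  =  [ - 6, - 3, - 3, - 4/17, 0,4/19, 0.42 , 7.61] 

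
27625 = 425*65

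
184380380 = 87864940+96515440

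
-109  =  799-908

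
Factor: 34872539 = 13^1*2682503^1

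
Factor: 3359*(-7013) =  -3359^1*7013^1=- 23556667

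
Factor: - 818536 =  - 2^3*102317^1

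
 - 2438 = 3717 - 6155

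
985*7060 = 6954100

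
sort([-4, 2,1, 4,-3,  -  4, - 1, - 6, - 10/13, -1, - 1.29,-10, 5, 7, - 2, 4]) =[ - 10, - 6,-4,-4,  -  3 ,  -  2,-1.29, - 1, - 1, - 10/13,1, 2, 4 , 4, 5, 7] 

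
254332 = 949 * 268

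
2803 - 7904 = -5101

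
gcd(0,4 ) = 4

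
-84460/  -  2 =42230 + 0/1 = 42230.00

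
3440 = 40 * 86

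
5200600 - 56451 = 5144149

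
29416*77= 2265032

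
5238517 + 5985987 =11224504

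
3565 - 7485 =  - 3920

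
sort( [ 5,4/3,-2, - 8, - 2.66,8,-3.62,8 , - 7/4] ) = [ -8, - 3.62, - 2.66,-2, - 7/4,4/3,  5,8,8] 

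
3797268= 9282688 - 5485420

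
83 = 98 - 15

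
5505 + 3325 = 8830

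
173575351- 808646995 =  - 635071644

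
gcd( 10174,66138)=2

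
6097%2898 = 301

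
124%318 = 124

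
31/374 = 31/374= 0.08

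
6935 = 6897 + 38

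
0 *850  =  0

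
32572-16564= 16008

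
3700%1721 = 258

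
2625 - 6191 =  - 3566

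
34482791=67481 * 511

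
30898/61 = 30898/61 =506.52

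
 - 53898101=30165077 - 84063178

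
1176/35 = 168/5 = 33.60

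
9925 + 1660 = 11585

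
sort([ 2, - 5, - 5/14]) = [  -  5 , - 5/14,  2 ] 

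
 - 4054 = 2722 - 6776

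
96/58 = 48/29= 1.66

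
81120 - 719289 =-638169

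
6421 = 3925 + 2496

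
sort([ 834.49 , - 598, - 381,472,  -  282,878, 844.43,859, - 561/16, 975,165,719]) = [ - 598 , - 381, - 282,- 561/16, 165,472,  719,834.49,844.43,859,878,975]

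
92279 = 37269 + 55010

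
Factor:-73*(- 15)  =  1095= 3^1*5^1*73^1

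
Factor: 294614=2^1*19^1 * 7753^1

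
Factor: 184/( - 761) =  - 2^3*23^1*761^ (  -  1 ) 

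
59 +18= 77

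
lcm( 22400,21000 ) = 336000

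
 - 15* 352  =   - 5280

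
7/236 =7/236 = 0.03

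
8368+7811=16179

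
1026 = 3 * 342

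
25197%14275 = 10922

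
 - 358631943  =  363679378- 722311321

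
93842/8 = 46921/4 =11730.25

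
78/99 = 26/33 = 0.79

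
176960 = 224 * 790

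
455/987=65/141=0.46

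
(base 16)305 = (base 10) 773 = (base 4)30011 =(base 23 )1ae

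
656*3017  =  1979152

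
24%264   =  24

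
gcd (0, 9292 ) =9292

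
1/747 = 1/747 = 0.00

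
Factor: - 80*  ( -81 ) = 2^4* 3^4 * 5^1 = 6480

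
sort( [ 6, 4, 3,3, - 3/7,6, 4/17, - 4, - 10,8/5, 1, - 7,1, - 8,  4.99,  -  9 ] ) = [-10, - 9,-8,  -  7, - 4,-3/7, 4/17, 1,1, 8/5, 3,  3,4,4.99,6, 6 ] 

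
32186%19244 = 12942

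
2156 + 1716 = 3872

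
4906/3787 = 4906/3787 =1.30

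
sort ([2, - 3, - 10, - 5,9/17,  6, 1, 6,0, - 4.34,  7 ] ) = [ - 10, - 5,- 4.34, - 3,0, 9/17, 1, 2,6,6,7 ] 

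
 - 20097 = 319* ( - 63) 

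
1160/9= 1160/9 = 128.89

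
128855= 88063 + 40792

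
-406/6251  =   - 58/893= - 0.06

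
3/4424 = 3/4424 = 0.00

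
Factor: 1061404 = 2^2*23^1*83^1*139^1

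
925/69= 13 + 28/69 =13.41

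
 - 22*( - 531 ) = 11682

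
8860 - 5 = 8855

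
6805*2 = 13610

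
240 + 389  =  629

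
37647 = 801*47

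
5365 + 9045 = 14410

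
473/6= 473/6 = 78.83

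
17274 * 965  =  16669410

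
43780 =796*55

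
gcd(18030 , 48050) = 10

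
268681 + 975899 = 1244580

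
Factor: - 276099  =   - 3^1*92033^1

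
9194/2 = 4597 =4597.00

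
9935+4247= 14182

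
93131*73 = 6798563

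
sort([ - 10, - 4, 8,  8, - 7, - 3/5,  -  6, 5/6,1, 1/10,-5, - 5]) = [ - 10, - 7, - 6, - 5, - 5, - 4 , - 3/5, 1/10, 5/6, 1, 8,8]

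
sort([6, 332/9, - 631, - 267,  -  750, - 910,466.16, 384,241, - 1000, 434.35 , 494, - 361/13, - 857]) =[  -  1000, - 910, - 857,-750, - 631 , - 267,-361/13, 6,  332/9, 241,384,434.35,466.16,  494 ]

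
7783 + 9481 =17264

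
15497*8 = 123976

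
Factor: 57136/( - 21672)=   -  2^1*3^ (-2)*7^(- 1)*43^( - 1)*3571^1  =  - 7142/2709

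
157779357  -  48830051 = 108949306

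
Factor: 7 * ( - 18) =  - 2^1*3^2*7^1   =  - 126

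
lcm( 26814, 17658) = 723978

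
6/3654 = 1/609 = 0.00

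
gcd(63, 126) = 63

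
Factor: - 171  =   - 3^2 * 19^1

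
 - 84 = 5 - 89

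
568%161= 85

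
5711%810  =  41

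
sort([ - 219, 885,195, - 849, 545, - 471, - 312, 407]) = [ - 849,-471, - 312, - 219, 195, 407  ,  545, 885] 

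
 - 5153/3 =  - 1718 + 1/3 = -1717.67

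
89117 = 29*3073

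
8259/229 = 8259/229 = 36.07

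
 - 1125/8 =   -  141 + 3/8 = - 140.62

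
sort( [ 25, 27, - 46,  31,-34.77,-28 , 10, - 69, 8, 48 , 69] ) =[-69, - 46, - 34.77, - 28,8, 10, 25,27, 31,  48, 69 ] 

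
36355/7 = 36355/7 =5193.57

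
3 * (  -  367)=-1101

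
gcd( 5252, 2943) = 1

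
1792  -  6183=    - 4391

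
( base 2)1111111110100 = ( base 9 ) 12188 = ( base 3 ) 102012222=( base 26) C2G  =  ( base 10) 8180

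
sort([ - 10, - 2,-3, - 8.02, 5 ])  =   [ - 10, - 8.02, - 3, -2,5]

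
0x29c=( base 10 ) 668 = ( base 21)1AH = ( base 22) 188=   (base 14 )35A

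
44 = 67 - 23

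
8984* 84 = 754656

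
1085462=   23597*46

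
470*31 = 14570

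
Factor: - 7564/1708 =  - 31/7 = - 7^ ( -1)*31^1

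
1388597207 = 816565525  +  572031682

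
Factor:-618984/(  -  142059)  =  2^3* 3^1*8597^1*47353^( - 1)= 206328/47353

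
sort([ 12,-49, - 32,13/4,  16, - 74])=[ - 74, - 49, -32, 13/4, 12,16 ]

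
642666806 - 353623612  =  289043194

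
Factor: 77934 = 2^1*3^1*31^1 * 419^1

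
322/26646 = 161/13323= 0.01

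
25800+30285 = 56085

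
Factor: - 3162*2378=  - 2^2*3^1*17^1*29^1*31^1 * 41^1 = - 7519236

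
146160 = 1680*87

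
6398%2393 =1612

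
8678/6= 1446 + 1/3 =1446.33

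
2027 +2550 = 4577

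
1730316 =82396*21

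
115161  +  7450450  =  7565611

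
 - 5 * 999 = -4995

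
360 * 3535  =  1272600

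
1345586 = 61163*22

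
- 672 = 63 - 735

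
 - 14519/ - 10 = 14519/10 = 1451.90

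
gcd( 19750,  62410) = 790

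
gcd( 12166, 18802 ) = 1106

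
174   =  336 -162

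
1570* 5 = 7850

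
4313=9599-5286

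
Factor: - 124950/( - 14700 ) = 17/2 = 2^( - 1)*17^1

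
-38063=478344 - 516407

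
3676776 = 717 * 5128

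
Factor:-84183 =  - 3^1*11^1*2551^1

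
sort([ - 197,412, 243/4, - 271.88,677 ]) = [ - 271.88, - 197,243/4,412,677 ] 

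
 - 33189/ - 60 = 11063/20 = 553.15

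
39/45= 13/15 = 0.87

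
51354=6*8559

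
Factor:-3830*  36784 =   -  140882720= -  2^5*5^1 *11^2 *19^1*383^1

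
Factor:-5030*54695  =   - 2^1*5^2*503^1*10939^1 = - 275115850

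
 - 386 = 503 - 889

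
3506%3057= 449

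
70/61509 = 10/8787 = 0.00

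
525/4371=175/1457=0.12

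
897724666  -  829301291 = 68423375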